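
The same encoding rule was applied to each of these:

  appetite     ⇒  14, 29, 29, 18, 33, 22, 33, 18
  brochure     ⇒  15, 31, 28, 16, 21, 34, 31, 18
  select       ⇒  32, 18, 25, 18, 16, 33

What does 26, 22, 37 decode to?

The number is (letter's place in the alphabet, a=1) + 13.
Reversing it on 26, 22, 37: 26→(26−13)÷1=13=m, 22→(22−13)÷1=9=i, 37→(37−13)÷1=24=x.

mix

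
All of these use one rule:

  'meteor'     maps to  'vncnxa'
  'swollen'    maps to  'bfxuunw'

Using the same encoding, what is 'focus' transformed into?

oxldb

This is a Caesar cipher with shift 9.
For focus: f+9=o, o+9=x, c+9=l, u+9=d, s+9=b.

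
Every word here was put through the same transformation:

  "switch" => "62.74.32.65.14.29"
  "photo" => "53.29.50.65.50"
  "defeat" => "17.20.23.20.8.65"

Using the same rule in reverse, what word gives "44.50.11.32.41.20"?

mobile

s(#19)→62 and w(#23)→74: differences scale by 3, so n = 3·pos + 5. The formula is n = 3×(alphabet index, a=1) + 5.
Undoing it on 44.50.11.32.41.20: 44→(44−5)÷3=13=m, 50→(50−5)÷3=15=o, 11→(11−5)÷3=2=b, 32→(32−5)÷3=9=i, 41→(41−5)÷3=12=l, 20→(20−5)÷3=5=e.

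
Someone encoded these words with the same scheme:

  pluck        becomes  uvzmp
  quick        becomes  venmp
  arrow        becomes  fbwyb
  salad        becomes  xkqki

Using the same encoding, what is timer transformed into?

ysrow

Shifts by position in pluck: pos 0: p→u (+5), pos 1: l→v (+10), pos 2: u→z (+5), pos 3: c→m (+10) — repeating every 2. A repeating key of period 2 is used — shifts +5, +10 over and over.
Applying it to timer: t+5=y, i+10=s, m+5=r, e+10=o, r+5=w.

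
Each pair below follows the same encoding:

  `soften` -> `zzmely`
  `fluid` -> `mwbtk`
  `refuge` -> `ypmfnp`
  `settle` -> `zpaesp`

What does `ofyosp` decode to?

hurdle

A repeating key of period 2 is used — shifts +7, +11 over and over.
Reversing it on ofyosp: o−7=h, f−11=u, y−7=r, o−11=d, s−7=l, p−11=e.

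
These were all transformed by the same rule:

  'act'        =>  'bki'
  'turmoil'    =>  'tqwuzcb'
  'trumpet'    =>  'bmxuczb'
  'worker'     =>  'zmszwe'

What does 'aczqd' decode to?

The output letters match the input read backwards, each shifted +8: act reversed is tca. The word is reversed, then every letter is shifted forward by 8.
Decoding aczqd: shift back: a−8=s, c−8=u, z−8=r, q−8=i, d−8=v → suriv; then reverse → virus.

virus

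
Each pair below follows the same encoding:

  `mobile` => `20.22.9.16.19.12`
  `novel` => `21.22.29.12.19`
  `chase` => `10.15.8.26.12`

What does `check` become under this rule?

Letters become their 1-based position plus 7 (so a→8, b→9, …).
Applying it to check: c=3→10, h=8→15, e=5→12, c=3→10, k=11→18.

10.15.12.10.18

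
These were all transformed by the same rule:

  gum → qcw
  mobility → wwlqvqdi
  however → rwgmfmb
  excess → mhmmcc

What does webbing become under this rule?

Vowels shift forward by 8 and consonants shift forward by 10.
For webbing: w(cons)+10=g, e(vowel)+8=m, b(cons)+10=l, b(cons)+10=l, i(vowel)+8=q, n(cons)+10=x, g(cons)+10=q.

gmllqxq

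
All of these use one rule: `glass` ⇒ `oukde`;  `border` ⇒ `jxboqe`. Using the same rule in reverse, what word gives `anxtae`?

In glass: g→o is +8, l→u is +9, a→k is +10, s→d is +11 — the shift increases by 1 each position. Each letter shifts forward by (position + 8), i.e. 8, 9, 10, … — the shift grows by one for each successive letter.
Undoing it on anxtae: a−8=s, n−9=e, x−10=n, t−11=i, a−12=o, e−13=r.

senior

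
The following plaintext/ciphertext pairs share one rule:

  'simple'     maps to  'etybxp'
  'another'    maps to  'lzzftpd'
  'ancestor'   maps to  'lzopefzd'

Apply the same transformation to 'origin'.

The shift depends on letter class: consonant s→e is +12, but vowel i→t is +11. Two shifts are in play — +11 for a/e/i/o/u, +12 for every other letter.
Applying it to origin: o(vowel)+11=z, r(cons)+12=d, i(vowel)+11=t, g(cons)+12=s, i(vowel)+11=t, n(cons)+12=z.

zdtstz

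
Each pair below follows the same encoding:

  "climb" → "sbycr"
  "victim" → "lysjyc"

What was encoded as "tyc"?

Compare letters: c→s is +16, l→b is +16, i→y is +16 — a constant shift. This is a Caesar cipher with shift 16.
Undoing it on tyc: t−16=d, y−16=i, c−16=m.

dim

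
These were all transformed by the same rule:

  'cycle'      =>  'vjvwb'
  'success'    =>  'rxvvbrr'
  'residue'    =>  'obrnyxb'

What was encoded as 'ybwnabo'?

deliver

c(2)→v(21) and y(24)→j(9) fit y≡3x+15 (mod 26); the inverse of 3 mod 26 is 9. Each letter's alphabet position (a=0..z=25) is mapped through 3·x+15 mod 26 — an affine cipher.
Decoding ybwnabo: y(24)→9·(24−15)≡3=d; b(1)→9·(1−15)≡4=e; w(22)→9·(22−15)≡11=l; n(13)→9·(13−15)≡8=i; a(0)→9·(0−15)≡21=v; b(1)→9·(1−15)≡4=e; o(14)→9·(14−15)≡17=r (all mod 26).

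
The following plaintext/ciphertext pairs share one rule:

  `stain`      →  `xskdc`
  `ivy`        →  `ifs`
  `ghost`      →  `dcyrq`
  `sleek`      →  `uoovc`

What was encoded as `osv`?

lie

The word is reversed, then every letter is shifted forward by 10.
Undoing it on osv: shift back: o−10=e, s−10=i, v−10=l → eil; then reverse → lie.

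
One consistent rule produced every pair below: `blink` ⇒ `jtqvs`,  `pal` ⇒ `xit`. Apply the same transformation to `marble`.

uizjtm

Compare letters: b→j is +8, l→t is +8, i→q is +8 — a constant shift. This is a Caesar cipher with shift 8.
For marble: m+8=u, a+8=i, r+8=z, b+8=j, l+8=t, e+8=m.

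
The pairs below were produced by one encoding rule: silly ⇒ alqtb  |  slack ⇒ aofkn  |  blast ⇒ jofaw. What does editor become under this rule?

Shifts by position in silly: pos 0: s→a (+8), pos 1: i→l (+3), pos 2: l→q (+5), pos 3: l→t (+8), pos 4: y→b (+3) — repeating every 3. A repeating key of period 3 is used — shifts +8, +3, +5 over and over.
Applying it to editor: e+8=m, d+3=g, i+5=n, t+8=b, o+3=r, r+5=w.

mgnbrw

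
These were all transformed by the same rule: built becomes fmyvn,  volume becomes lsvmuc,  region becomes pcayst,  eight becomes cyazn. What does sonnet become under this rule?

b(1)→f(5) and u(20)→m(12) fit y≡25x+6 (mod 26); the inverse of 25 mod 26 is 25. Treating letters as 0–25, the rule is x ↦ 25x + 6 (mod 26).
Applying it to sonnet: s(18)→25·18+6≡14=o; o(14)→25·14+6≡18=s; n(13)→25·13+6≡19=t; n(13)→25·13+6≡19=t; e(4)→25·4+6≡2=c; t(19)→25·19+6≡13=n (all mod 26).

osttcn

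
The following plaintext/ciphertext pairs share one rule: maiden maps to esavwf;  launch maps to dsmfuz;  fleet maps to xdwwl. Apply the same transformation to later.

dslwj

Compare letters: m→e is +18, a→s is +18, i→a is +18 — a constant shift. It's a constant shift of +18 (ROT18).
Applying it to later: l+18=d, a+18=s, t+18=l, e+18=w, r+18=j.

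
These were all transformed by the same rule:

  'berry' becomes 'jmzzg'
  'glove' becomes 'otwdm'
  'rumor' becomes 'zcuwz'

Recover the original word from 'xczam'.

purse

It's a constant shift of +8 (ROT8).
Undoing it on xczam: x−8=p, c−8=u, z−8=r, a−8=s, m−8=e.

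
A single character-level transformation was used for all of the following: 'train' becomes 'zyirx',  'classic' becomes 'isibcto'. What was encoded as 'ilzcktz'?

In train: t→z is +6, r→y is +7, a→i is +8, i→r is +9 — the shift increases by 1 each position. The shift increases by 1 at each position, starting from +6: 6, 7, 8, ….
Decoding ilzcktz: i−6=c, l−7=e, z−8=r, c−9=t, k−10=a, t−11=i, z−12=n.

certain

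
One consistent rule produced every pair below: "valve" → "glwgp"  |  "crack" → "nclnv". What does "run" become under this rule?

cfy

Compare letters: v→g is +11, a→l is +11, l→w is +11 — a constant shift. It's a constant shift of +11 (ROT11).
Applying it to run: r+11=c, u+11=f, n+11=y.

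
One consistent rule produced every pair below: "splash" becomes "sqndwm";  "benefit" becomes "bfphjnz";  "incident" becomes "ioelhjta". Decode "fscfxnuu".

fraction

In splash: s→s is +0, p→q is +1, l→n is +2, a→d is +3 — the shift increases by 1 each position. Each letter shifts forward by its position index (0, 1, 2, …) — the shift grows by one for each successive letter.
Decoding fscfxnuu: f−0=f, s−1=r, c−2=a, f−3=c, x−4=t, n−5=i, u−6=o, u−7=n.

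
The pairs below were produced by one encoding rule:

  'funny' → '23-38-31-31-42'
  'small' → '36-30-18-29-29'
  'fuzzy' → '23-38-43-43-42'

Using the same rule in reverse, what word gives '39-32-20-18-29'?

vocal

f is letter #6 and maps to 23: an offset of 17. The number is (letter's place in the alphabet, a=1) + 17.
Decoding 39-32-20-18-29: 39→(39−17)÷1=22=v, 32→(32−17)÷1=15=o, 20→(20−17)÷1=3=c, 18→(18−17)÷1=1=a, 29→(29−17)÷1=12=l.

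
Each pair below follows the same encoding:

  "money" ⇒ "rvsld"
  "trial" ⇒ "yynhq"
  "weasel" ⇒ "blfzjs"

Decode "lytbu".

Shifts by position in money: pos 0: m→r (+5), pos 1: o→v (+7), pos 2: n→s (+5), pos 3: e→l (+7) — repeating every 2. A repeating key of period 2 is used — shifts +5, +7 over and over.
Undoing it on lytbu: l−5=g, y−7=r, t−5=o, b−7=u, u−5=p.

group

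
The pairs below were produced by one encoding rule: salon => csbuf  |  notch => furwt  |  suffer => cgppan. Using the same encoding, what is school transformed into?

cwtuub

s(18)→c(2) and a(0)→s(18) fit y≡15x+18 (mod 26); the inverse of 15 mod 26 is 7. This is an affine cipher: with a=0,…,z=25, each position x becomes (15x+18) mod 26.
Applying it to school: s(18)→15·18+18≡2=c; c(2)→15·2+18≡22=w; h(7)→15·7+18≡19=t; o(14)→15·14+18≡20=u; o(14)→15·14+18≡20=u; l(11)→15·11+18≡1=b (all mod 26).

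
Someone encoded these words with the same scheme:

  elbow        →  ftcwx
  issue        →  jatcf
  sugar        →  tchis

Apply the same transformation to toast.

uwbau

Shifts by position in elbow: pos 0: e→f (+1), pos 1: l→t (+8), pos 2: b→c (+1), pos 3: o→w (+8) — repeating every 2. The shifts repeat in a cycle of length 2: positions 0,1,… shift by +1, +8, then the pattern repeats.
Applying it to toast: t+1=u, o+8=w, a+1=b, s+8=a, t+1=u.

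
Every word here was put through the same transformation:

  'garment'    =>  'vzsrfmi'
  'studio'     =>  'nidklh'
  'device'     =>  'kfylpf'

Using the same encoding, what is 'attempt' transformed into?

g(6)→v(21) and a(0)→z(25) fit y≡21x+25 (mod 26); the inverse of 21 mod 26 is 5. Treating letters as 0–25, the rule is x ↦ 21x + 25 (mod 26).
On attempt: a(0)→21·0+25≡25=z; t(19)→21·19+25≡8=i; t(19)→21·19+25≡8=i; e(4)→21·4+25≡5=f; m(12)→21·12+25≡17=r; p(15)→21·15+25≡2=c; t(19)→21·19+25≡8=i (all mod 26).

ziifrci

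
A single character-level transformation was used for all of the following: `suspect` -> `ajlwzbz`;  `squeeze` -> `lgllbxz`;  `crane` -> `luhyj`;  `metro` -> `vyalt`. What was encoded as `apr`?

The output letters match the input read backwards, each shifted +7: suspect reversed is tcepsus. Read the word backwards and shift each letter +7.
Reversing it on apr: shift back: a−7=t, p−7=i, r−7=k → tik; then reverse → kit.

kit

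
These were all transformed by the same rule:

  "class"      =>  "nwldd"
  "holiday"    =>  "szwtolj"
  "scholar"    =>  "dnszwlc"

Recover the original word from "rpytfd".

genius

Each letter is shifted forward by 11 in the alphabet (a Caesar shift of +11).
Decoding rpytfd: r−11=g, p−11=e, y−11=n, t−11=i, f−11=u, d−11=s.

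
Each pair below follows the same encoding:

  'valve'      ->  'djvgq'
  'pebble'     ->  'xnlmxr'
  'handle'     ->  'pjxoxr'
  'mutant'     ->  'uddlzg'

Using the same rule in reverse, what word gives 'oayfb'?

The shift increases by 1 at each position, starting from +8: 8, 9, 10, ….
Reversing it on oayfb: o−8=g, a−9=r, y−10=o, f−11=u, b−12=p.

group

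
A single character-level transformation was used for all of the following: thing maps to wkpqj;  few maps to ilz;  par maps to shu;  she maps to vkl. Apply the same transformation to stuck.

The shift depends on letter class: consonant t→w is +3, but vowel i→p is +7. Vowels shift forward by 7 and consonants shift forward by 3.
On stuck: s(cons)+3=v, t(cons)+3=w, u(vowel)+7=b, c(cons)+3=f, k(cons)+3=n.

vwbfn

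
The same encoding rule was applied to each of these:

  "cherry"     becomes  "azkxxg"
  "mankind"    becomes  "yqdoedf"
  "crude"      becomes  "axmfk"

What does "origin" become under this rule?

c(2)→a(0) and h(7)→z(25) fit y≡5x+16 (mod 26); the inverse of 5 mod 26 is 21. This is an affine cipher: with a=0,…,z=25, each position x becomes (5x+16) mod 26.
On origin: o(14)→5·14+16≡8=i; r(17)→5·17+16≡23=x; i(8)→5·8+16≡4=e; g(6)→5·6+16≡20=u; i(8)→5·8+16≡4=e; n(13)→5·13+16≡3=d (all mod 26).

ixeued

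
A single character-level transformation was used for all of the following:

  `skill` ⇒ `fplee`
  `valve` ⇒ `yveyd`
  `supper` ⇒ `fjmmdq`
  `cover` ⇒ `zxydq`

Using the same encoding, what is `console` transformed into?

zxifxed

Treating letters as 0–25, the rule is x ↦ 15x + 21 (mod 26).
On console: c(2)→15·2+21≡25=z; o(14)→15·14+21≡23=x; n(13)→15·13+21≡8=i; s(18)→15·18+21≡5=f; o(14)→15·14+21≡23=x; l(11)→15·11+21≡4=e; e(4)→15·4+21≡3=d (all mod 26).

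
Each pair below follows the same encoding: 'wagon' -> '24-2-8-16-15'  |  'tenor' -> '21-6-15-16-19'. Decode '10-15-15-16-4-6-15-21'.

innocent

w is letter #23 and maps to 24: an offset of 1. Letters become their 1-based position plus 1 (so a→2, b→3, …).
Decoding 10-15-15-16-4-6-15-21: 10→(10−1)÷1=9=i, 15→(15−1)÷1=14=n, 15→(15−1)÷1=14=n, 16→(16−1)÷1=15=o, 4→(4−1)÷1=3=c, 6→(6−1)÷1=5=e, 15→(15−1)÷1=14=n, 21→(21−1)÷1=20=t.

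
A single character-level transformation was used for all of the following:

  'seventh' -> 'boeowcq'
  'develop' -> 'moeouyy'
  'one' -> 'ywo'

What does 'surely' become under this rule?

The shift depends on letter class: consonant s→b is +9, but vowel e→o is +10. The rule splits by letter class: vowels +10, consonants +9.
Applying it to surely: s(cons)+9=b, u(vowel)+10=e, r(cons)+9=a, e(vowel)+10=o, l(cons)+9=u, y(cons)+9=h.

beaouh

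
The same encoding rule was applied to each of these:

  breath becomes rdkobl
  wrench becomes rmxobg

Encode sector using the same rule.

Two steps: reverse the string, then apply a Caesar shift of +10.
On sector: reverse → rotces; then shift: r+10=b, o+10=y, t+10=d, c+10=m, e+10=o, s+10=c.

bydmoc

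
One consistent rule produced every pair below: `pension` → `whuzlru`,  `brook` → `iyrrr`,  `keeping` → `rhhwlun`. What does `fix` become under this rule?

The shift depends on letter class: consonant p→w is +7, but vowel e→h is +3. Two shifts are in play — +3 for a/e/i/o/u, +7 for every other letter.
On fix: f(cons)+7=m, i(vowel)+3=l, x(cons)+7=e.

mle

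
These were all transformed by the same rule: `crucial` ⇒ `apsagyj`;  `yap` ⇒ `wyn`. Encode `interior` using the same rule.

glrcpgmp

Compare letters: c→a is +24, r→p is +24, u→s is +24 — a constant shift. Every letter moves 24 places later in the alphabet, wrapping around z→a.
Applying it to interior: i+24=g, n+24=l, t+24=r, e+24=c, r+24=p, i+24=g, o+24=m, r+24=p.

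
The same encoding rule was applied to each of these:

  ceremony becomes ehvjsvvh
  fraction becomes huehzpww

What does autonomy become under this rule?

In ceremony: c→e is +2, e→h is +3, r→v is +4, e→j is +5 — the shift increases by 1 each position. Each letter shifts forward by (position + 2), i.e. 2, 3, 4, … — the shift grows by one for each successive letter.
Applying it to autonomy: a+2=c, u+3=x, t+4=x, o+5=t, n+6=t, o+7=v, m+8=u, y+9=h.

cxxttvuh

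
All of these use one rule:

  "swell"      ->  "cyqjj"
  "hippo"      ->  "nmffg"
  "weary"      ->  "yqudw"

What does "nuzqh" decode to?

haven

Treating letters as 0–25, the rule is x ↦ 25x + 20 (mod 26).
Decoding nuzqh: n(13)→25·(13−20)≡7=h; u(20)→25·(20−20)≡0=a; z(25)→25·(25−20)≡21=v; q(16)→25·(16−20)≡4=e; h(7)→25·(7−20)≡13=n (all mod 26).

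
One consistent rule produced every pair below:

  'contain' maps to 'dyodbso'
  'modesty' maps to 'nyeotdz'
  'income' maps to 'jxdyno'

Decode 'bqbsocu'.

Shifts by position in contain: pos 0: c→d (+1), pos 1: o→y (+10), pos 2: n→o (+1), pos 3: t→d (+10) — repeating every 2. It's a Vigenère-style cipher with numeric key [1,10]: position i shifts by key[i mod 2].
Reversing it on bqbsocu: b−1=a, q−10=g, b−1=a, s−10=i, o−1=n, c−10=s, u−1=t.

against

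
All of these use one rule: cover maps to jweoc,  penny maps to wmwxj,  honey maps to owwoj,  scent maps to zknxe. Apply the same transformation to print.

The shift increases by 1 at each position, starting from +7: 7, 8, 9, ….
Applying it to print: p+7=w, r+8=z, i+9=r, n+10=x, t+11=e.

wzrxe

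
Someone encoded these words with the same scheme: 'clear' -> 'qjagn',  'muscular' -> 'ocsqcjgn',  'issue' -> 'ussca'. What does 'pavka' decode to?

This is an affine cipher: with a=0,…,z=25, each position x becomes (5x+6) mod 26.
Undoing it on pavka: p(15)→21·(15−6)≡7=h; a(0)→21·(0−6)≡4=e; v(21)→21·(21−6)≡3=d; k(10)→21·(10−6)≡6=g; a(0)→21·(0−6)≡4=e (all mod 26).

hedge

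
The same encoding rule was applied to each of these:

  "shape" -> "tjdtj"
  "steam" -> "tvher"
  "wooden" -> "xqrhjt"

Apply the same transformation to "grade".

In shape: s→t is +1, h→j is +2, a→d is +3, p→t is +4 — the shift increases by 1 each position. Each letter shifts forward by (position + 1), i.e. 1, 2, 3, … — the shift grows by one for each successive letter.
Applying it to grade: g+1=h, r+2=t, a+3=d, d+4=h, e+5=j.

htdhj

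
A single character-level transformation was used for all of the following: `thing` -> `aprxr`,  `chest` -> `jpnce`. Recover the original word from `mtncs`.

In thing: t→a is +7, h→p is +8, i→r is +9, n→x is +10 — the shift increases by 1 each position. The shift increases by 1 at each position, starting from +7: 7, 8, 9, ….
Undoing it on mtncs: m−7=f, t−8=l, n−9=e, c−10=s, s−11=h.

flesh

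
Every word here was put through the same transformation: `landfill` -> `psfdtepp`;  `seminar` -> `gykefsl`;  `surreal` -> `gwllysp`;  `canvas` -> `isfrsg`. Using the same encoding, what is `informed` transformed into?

eftalkyd

l(11)→p(15) and a(0)→s(18) fit y≡21x+18 (mod 26); the inverse of 21 mod 26 is 5. Each letter's alphabet position (a=0..z=25) is mapped through 21·x+18 mod 26 — an affine cipher.
On informed: i(8)→21·8+18≡4=e; n(13)→21·13+18≡5=f; f(5)→21·5+18≡19=t; o(14)→21·14+18≡0=a; r(17)→21·17+18≡11=l; m(12)→21·12+18≡10=k; e(4)→21·4+18≡24=y; d(3)→21·3+18≡3=d (all mod 26).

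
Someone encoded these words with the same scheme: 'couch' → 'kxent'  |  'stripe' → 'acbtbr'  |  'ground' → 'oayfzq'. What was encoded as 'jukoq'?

Letter i (0-indexed) is shifted by i+8, so successive shifts are 8, 9, 10, ….
Decoding jukoq: j−8=b, u−9=l, k−10=a, o−11=d, q−12=e.

blade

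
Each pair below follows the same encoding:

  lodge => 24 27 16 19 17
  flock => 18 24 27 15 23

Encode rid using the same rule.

l is letter #12 and maps to 24: an offset of 12. The number is (letter's place in the alphabet, a=1) + 12.
On rid: r=18→30, i=9→21, d=4→16.

30 21 16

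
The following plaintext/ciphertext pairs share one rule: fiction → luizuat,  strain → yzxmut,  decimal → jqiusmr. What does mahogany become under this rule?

Vowels shift forward by 12 and consonants shift forward by 6.
Applying it to mahogany: m(cons)+6=s, a(vowel)+12=m, h(cons)+6=n, o(vowel)+12=a, g(cons)+6=m, a(vowel)+12=m, n(cons)+6=t, y(cons)+6=e.

smnammte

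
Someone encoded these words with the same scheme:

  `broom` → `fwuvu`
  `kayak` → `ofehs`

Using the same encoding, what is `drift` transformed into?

Each letter shifts forward by (position + 4), i.e. 4, 5, 6, … — the shift grows by one for each successive letter.
On drift: d+4=h, r+5=w, i+6=o, f+7=m, t+8=b.

hwomb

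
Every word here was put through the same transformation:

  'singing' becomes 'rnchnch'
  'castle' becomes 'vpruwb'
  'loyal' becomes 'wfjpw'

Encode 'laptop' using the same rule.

s(18)→r(17) and i(8)→n(13) fit y≡3x+15 (mod 26); the inverse of 3 mod 26 is 9. Treating letters as 0–25, the rule is x ↦ 3x + 15 (mod 26).
For laptop: l(11)→3·11+15≡22=w; a(0)→3·0+15≡15=p; p(15)→3·15+15≡8=i; t(19)→3·19+15≡20=u; o(14)→3·14+15≡5=f; p(15)→3·15+15≡8=i (all mod 26).

wpiufi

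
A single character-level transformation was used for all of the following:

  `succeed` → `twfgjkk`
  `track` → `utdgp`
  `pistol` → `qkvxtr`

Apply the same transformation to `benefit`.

cgqikoa

In succeed: s→t is +1, u→w is +2, c→f is +3, c→g is +4 — the shift increases by 1 each position. The shift increases by 1 at each position, starting from +1: 1, 2, 3, ….
Applying it to benefit: b+1=c, e+2=g, n+3=q, e+4=i, f+5=k, i+6=o, t+7=a.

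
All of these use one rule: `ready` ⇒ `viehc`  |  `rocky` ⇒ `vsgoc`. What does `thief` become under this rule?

xlmij

Compare letters: r→v is +4, e→i is +4, a→e is +4 — a constant shift. Each letter is shifted forward by 4 in the alphabet (a Caesar shift of +4).
Applying it to thief: t+4=x, h+4=l, i+4=m, e+4=i, f+4=j.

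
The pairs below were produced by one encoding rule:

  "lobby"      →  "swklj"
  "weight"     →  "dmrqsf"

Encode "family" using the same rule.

mivswk

In lobby: l→s is +7, o→w is +8, b→k is +9, b→l is +10 — the shift increases by 1 each position. Letter i (0-indexed) is shifted by i+7, so successive shifts are 7, 8, 9, ….
For family: f+7=m, a+8=i, m+9=v, i+10=s, l+11=w, y+12=k.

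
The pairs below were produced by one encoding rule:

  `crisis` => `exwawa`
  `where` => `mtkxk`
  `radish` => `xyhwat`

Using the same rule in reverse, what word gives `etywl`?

chain

c(2)→e(4) and r(17)→x(23) fit y≡3x+24 (mod 26); the inverse of 3 mod 26 is 9. Treating letters as 0–25, the rule is x ↦ 3x + 24 (mod 26).
Undoing it on etywl: e(4)→9·(4−24)≡2=c; t(19)→9·(19−24)≡7=h; y(24)→9·(24−24)≡0=a; w(22)→9·(22−24)≡8=i; l(11)→9·(11−24)≡13=n (all mod 26).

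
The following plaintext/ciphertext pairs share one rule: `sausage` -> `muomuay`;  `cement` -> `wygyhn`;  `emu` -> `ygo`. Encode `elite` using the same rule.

yfcny

Compare letters: s→m is +20, a→u is +20, u→o is +20 — a constant shift. This is a Caesar cipher with shift 20.
On elite: e+20=y, l+20=f, i+20=c, t+20=n, e+20=y.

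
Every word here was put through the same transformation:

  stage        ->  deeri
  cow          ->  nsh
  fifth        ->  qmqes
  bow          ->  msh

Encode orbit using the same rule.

The shift depends on letter class: consonant s→d is +11, but vowel a→e is +4. Vowels shift forward by 4 and consonants shift forward by 11.
For orbit: o(vowel)+4=s, r(cons)+11=c, b(cons)+11=m, i(vowel)+4=m, t(cons)+11=e.

scmme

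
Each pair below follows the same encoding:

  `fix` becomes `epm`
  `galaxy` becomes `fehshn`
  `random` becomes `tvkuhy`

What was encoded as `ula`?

ten

The output letters match the input read backwards, each shifted +7: fix reversed is xif. The word is reversed, then every letter is shifted forward by 7.
Reversing it on ula: shift back: u−7=n, l−7=e, a−7=t → net; then reverse → ten.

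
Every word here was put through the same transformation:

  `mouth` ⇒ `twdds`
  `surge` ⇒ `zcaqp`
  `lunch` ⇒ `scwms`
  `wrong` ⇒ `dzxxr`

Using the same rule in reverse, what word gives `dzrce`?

The shift increases by 1 at each position, starting from +7: 7, 8, 9, ….
Undoing it on dzrce: d−7=w, z−8=r, r−9=i, c−10=s, e−11=t.

wrist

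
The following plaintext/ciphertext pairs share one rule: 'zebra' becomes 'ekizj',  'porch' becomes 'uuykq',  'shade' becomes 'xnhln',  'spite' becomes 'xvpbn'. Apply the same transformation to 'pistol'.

uozbxv

Letter i (0-indexed) is shifted by i+5, so successive shifts are 5, 6, 7, ….
For pistol: p+5=u, i+6=o, s+7=z, t+8=b, o+9=x, l+10=v.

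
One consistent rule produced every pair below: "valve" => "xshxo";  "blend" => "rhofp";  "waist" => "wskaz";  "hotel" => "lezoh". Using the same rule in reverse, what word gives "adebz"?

sport

Each letter's alphabet position (a=0..z=25) is mapped through 25·x+18 mod 26 — an affine cipher.
Undoing it on adebz: a(0)→25·(0−18)≡18=s; d(3)→25·(3−18)≡15=p; e(4)→25·(4−18)≡14=o; b(1)→25·(1−18)≡17=r; z(25)→25·(25−18)≡19=t (all mod 26).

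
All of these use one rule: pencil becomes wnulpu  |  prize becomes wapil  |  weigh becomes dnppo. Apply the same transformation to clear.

juljy

Shifts by position in pencil: pos 0: p→w (+7), pos 1: e→n (+9), pos 2: n→u (+7), pos 3: c→l (+9) — repeating every 2. A repeating key of period 2 is used — shifts +7, +9 over and over.
On clear: c+7=j, l+9=u, e+7=l, a+9=j, r+7=y.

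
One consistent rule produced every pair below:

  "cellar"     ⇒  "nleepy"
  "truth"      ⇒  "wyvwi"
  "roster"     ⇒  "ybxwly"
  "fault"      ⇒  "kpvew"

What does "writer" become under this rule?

tyhwly

Treating letters as 0–25, the rule is x ↦ 25x + 15 (mod 26).
Applying it to writer: w(22)→25·22+15≡19=t; r(17)→25·17+15≡24=y; i(8)→25·8+15≡7=h; t(19)→25·19+15≡22=w; e(4)→25·4+15≡11=l; r(17)→25·17+15≡24=y (all mod 26).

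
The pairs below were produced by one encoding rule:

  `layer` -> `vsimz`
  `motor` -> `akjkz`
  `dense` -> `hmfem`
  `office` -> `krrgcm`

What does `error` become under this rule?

mzzkz

This is an affine cipher: with a=0,…,z=25, each position x becomes (5x+18) mod 26.
Applying it to error: e(4)→5·4+18≡12=m; r(17)→5·17+18≡25=z; r(17)→5·17+18≡25=z; o(14)→5·14+18≡10=k; r(17)→5·17+18≡25=z (all mod 26).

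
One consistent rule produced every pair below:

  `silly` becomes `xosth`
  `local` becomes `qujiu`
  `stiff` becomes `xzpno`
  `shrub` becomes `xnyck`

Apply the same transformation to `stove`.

xzvdn

In silly: s→x is +5, i→o is +6, l→s is +7, l→t is +8 — the shift increases by 1 each position. Letter i (0-indexed) is shifted by i+5, so successive shifts are 5, 6, 7, ….
Applying it to stove: s+5=x, t+6=z, o+7=v, v+8=d, e+9=n.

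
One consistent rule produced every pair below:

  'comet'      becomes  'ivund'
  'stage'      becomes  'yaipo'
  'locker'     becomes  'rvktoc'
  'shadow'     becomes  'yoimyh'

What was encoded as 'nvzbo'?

horse

In comet: c→i is +6, o→v is +7, m→u is +8, e→n is +9 — the shift increases by 1 each position. The shift increases by 1 at each position, starting from +6: 6, 7, 8, ….
Decoding nvzbo: n−6=h, v−7=o, z−8=r, b−9=s, o−10=e.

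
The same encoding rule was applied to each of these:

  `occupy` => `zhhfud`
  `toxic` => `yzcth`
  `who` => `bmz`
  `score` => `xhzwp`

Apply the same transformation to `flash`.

The shift depends on letter class: consonant c→h is +5, but vowel o→z is +11. The rule splits by letter class: vowels +11, consonants +5.
On flash: f(cons)+5=k, l(cons)+5=q, a(vowel)+11=l, s(cons)+5=x, h(cons)+5=m.

kqlxm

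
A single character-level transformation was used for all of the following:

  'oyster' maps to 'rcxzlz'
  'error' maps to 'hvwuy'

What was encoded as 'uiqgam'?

relate

In oyster: o→r is +3, y→c is +4, s→x is +5, t→z is +6 — the shift increases by 1 each position. The shift increases by 1 at each position, starting from +3: 3, 4, 5, ….
Undoing it on uiqgam: u−3=r, i−4=e, q−5=l, g−6=a, a−7=t, m−8=e.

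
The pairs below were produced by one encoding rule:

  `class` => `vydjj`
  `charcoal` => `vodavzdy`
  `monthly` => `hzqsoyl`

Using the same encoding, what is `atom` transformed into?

c(2)→v(21) and l(11)→y(24) fit y≡9x+3 (mod 26); the inverse of 9 mod 26 is 3. Each letter's alphabet position (a=0..z=25) is mapped through 9·x+3 mod 26 — an affine cipher.
For atom: a(0)→9·0+3≡3=d; t(19)→9·19+3≡18=s; o(14)→9·14+3≡25=z; m(12)→9·12+3≡7=h (all mod 26).

dszh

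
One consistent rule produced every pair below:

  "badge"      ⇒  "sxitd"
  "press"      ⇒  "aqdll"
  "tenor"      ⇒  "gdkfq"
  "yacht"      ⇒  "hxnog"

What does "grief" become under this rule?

b(1)→s(18) and a(0)→x(23) fit y≡21x+23 (mod 26); the inverse of 21 mod 26 is 5. This is an affine cipher: with a=0,…,z=25, each position x becomes (21x+23) mod 26.
On grief: g(6)→21·6+23≡19=t; r(17)→21·17+23≡16=q; i(8)→21·8+23≡9=j; e(4)→21·4+23≡3=d; f(5)→21·5+23≡24=y (all mod 26).

tqjdy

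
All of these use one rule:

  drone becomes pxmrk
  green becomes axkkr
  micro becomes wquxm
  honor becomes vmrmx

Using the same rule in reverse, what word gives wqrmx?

d(3)→p(15) and r(17)→x(23) fit y≡21x+4 (mod 26); the inverse of 21 mod 26 is 5. Treating letters as 0–25, the rule is x ↦ 21x + 4 (mod 26).
Reversing it on wqrmx: w(22)→5·(22−4)≡12=m; q(16)→5·(16−4)≡8=i; r(17)→5·(17−4)≡13=n; m(12)→5·(12−4)≡14=o; x(23)→5·(23−4)≡17=r (all mod 26).

minor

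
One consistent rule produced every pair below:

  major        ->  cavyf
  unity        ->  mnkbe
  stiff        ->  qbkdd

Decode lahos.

m(12)→c(2) and a(0)→a(0) fit y≡11x+0 (mod 26); the inverse of 11 mod 26 is 19. Treating letters as 0–25, the rule is x ↦ 11x + 0 (mod 26).
Decoding lahos: l(11)→19·(11−0)≡1=b; a(0)→19·(0−0)≡0=a; h(7)→19·(7−0)≡3=d; o(14)→19·(14−0)≡6=g; s(18)→19·(18−0)≡4=e (all mod 26).

badge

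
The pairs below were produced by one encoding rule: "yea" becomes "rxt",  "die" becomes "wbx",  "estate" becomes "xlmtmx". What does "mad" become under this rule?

ftw

Each letter is shifted forward by 19 in the alphabet (a Caesar shift of +19).
For mad: m+19=f, a+19=t, d+19=w.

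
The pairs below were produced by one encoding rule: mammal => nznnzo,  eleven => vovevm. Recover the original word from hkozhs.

Each pair mirrors across the alphabet (m↔n, a↔z, m↔n): positions sum to 25. Each letter is replaced by its mirror in the alphabet: a↔z, b↔y, c↔x, and so on (the Atbash cipher).
Reversing it on hkozhs: h↔s, k↔p, o↔l, z↔a, h↔s, s↔h.

splash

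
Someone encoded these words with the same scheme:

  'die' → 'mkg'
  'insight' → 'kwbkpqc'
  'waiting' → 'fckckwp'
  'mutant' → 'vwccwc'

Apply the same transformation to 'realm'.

agcuv

The shift depends on letter class: consonant d→m is +9, but vowel i→k is +2. Vowels shift forward by 2 and consonants shift forward by 9.
On realm: r(cons)+9=a, e(vowel)+2=g, a(vowel)+2=c, l(cons)+9=u, m(cons)+9=v.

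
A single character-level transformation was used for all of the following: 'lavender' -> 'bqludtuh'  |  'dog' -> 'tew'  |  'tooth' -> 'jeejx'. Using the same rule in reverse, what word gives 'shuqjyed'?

This is a Caesar cipher with shift 16.
Decoding shuqjyed: s−16=c, h−16=r, u−16=e, q−16=a, j−16=t, y−16=i, e−16=o, d−16=n.

creation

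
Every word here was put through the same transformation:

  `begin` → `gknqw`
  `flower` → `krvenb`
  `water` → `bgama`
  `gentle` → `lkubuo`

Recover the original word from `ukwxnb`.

Letter i (0-indexed) is shifted by i+5, so successive shifts are 5, 6, 7, ….
Reversing it on ukwxnb: u−5=p, k−6=e, w−7=p, x−8=p, n−9=e, b−10=r.

pepper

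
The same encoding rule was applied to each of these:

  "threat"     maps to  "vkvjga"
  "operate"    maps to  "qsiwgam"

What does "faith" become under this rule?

hdmyn

In threat: t→v is +2, h→k is +3, r→v is +4, e→j is +5 — the shift increases by 1 each position. The shift increases by 1 at each position, starting from +2: 2, 3, 4, ….
On faith: f+2=h, a+3=d, i+4=m, t+5=y, h+6=n.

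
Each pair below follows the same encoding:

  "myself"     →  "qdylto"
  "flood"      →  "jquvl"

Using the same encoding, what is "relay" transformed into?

vjrhg

In myself: m→q is +4, y→d is +5, s→y is +6, e→l is +7 — the shift increases by 1 each position. Each letter shifts forward by (position + 4), i.e. 4, 5, 6, … — the shift grows by one for each successive letter.
Applying it to relay: r+4=v, e+5=j, l+6=r, a+7=h, y+8=g.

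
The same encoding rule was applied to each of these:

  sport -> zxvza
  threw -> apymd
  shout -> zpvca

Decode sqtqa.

Shifts by position in sport: pos 0: s→z (+7), pos 1: p→x (+8), pos 2: o→v (+7), pos 3: r→z (+8) — repeating every 2. A repeating key of period 2 is used — shifts +7, +8 over and over.
Reversing it on sqtqa: s−7=l, q−8=i, t−7=m, q−8=i, a−7=t.

limit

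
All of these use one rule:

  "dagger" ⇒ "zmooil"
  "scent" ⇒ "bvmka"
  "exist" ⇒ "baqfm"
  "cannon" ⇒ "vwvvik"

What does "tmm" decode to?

The output letters match the input read backwards, each shifted +8: dagger reversed is reggad. Read the word backwards and shift each letter +8.
Undoing it on tmm: shift back: t−8=l, m−8=e, m−8=e → lee; then reverse → eel.

eel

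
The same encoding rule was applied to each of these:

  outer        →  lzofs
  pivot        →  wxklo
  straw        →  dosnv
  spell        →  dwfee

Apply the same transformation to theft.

omfqo

Treating letters as 0–25, the rule is x ↦ 11x + 13 (mod 26).
For theft: t(19)→11·19+13≡14=o; h(7)→11·7+13≡12=m; e(4)→11·4+13≡5=f; f(5)→11·5+13≡16=q; t(19)→11·19+13≡14=o (all mod 26).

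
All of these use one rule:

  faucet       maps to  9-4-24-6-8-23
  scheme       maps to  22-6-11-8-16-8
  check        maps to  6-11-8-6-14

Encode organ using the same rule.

f is letter #6 and maps to 9: an offset of 3. Each letter is replaced by its alphabet position (a=1..z=26) + 3.
For organ: o=15→18, r=18→21, g=7→10, a=1→4, n=14→17.

18-21-10-4-17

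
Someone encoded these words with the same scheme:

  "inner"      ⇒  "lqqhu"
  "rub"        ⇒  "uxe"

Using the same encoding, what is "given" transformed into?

jlyhq

Compare letters: i→l is +3, n→q is +3, n→q is +3 — a constant shift. This is a Caesar cipher with shift 3.
Applying it to given: g+3=j, i+3=l, v+3=y, e+3=h, n+3=q.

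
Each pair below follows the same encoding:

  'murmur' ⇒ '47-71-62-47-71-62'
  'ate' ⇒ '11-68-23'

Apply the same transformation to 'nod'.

50-53-20

m(#13)→47 and u(#21)→71: differences scale by 3, so n = 3·pos + 8. Each letter becomes 3×(its alphabet position, a=1..z=26) + 8.
Applying it to nod: n=14→50, o=15→53, d=4→20.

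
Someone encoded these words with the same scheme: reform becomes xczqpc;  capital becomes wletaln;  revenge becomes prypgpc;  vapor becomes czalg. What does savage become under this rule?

The output letters match the input read backwards, each shifted +11: reform reversed is mrofer. Read the word backwards and shift each letter +11.
For savage: reverse → egavas; then shift: e+11=p, g+11=r, a+11=l, v+11=g, a+11=l, s+11=d.

prlgld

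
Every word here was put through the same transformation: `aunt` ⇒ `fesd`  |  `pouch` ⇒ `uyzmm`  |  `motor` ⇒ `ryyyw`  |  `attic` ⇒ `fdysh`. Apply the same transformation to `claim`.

It's a Vigenère-style cipher with numeric key [5,10]: position i shifts by key[i mod 2].
On claim: c+5=h, l+10=v, a+5=f, i+10=s, m+5=r.

hvfsr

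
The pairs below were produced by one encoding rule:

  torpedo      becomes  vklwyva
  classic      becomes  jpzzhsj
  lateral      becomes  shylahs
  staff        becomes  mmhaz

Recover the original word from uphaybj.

The output letters match the input read backwards, each shifted +7: torpedo reversed is odeprot. Two steps: reverse the string, then apply a Caesar shift of +7.
Decoding uphaybj: shift back: u−7=n, p−7=i, h−7=a, a−7=t, y−7=r, b−7=u, j−7=c → niatruc; then reverse → curtain.

curtain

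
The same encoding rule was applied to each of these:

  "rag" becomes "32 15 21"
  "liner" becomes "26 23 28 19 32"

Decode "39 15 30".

yap

Each letter is replaced by its alphabet position (a=1..z=26) + 14.
Undoing it on 39 15 30: 39→(39−14)÷1=25=y, 15→(15−14)÷1=1=a, 30→(30−14)÷1=16=p.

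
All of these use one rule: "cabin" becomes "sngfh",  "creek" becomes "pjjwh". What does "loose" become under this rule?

jxttq

Two steps: reverse the string, then apply a Caesar shift of +5.
On loose: reverse → esool; then shift: e+5=j, s+5=x, o+5=t, o+5=t, l+5=q.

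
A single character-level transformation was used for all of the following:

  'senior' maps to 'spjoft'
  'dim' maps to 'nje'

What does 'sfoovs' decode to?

The output letters match the input read backwards, each shifted +1: senior reversed is roines. The word is reversed, then every letter is shifted forward by 1.
Reversing it on sfoovs: shift back: s−1=r, f−1=e, o−1=n, o−1=n, v−1=u, s−1=r → rennur; then reverse → runner.

runner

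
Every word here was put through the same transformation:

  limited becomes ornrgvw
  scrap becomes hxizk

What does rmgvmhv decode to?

This is the alphabet-reversal cipher (Atbash): a becomes z, b becomes y, etc.
Decoding rmgvmhv: r↔i, m↔n, g↔t, v↔e, m↔n, h↔s, v↔e.

intense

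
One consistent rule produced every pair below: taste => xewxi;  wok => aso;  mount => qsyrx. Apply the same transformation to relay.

vipec

Compare letters: t→x is +4, a→e is +4, s→w is +4 — a constant shift. Every letter moves 4 places later in the alphabet, wrapping around z→a.
For relay: r+4=v, e+4=i, l+4=p, a+4=e, y+4=c.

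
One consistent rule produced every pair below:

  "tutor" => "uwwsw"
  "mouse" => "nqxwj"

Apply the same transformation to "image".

In tutor: t→u is +1, u→w is +2, t→w is +3, o→s is +4 — the shift increases by 1 each position. Letter i (0-indexed) is shifted by i+1, so successive shifts are 1, 2, 3, ….
Applying it to image: i+1=j, m+2=o, a+3=d, g+4=k, e+5=j.

jodkj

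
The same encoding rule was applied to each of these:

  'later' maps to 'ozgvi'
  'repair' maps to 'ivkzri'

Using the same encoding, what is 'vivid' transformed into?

ererw

Each pair mirrors across the alphabet (l↔o, a↔z, t↔g): positions sum to 25. Letters are reflected about the middle of the alphabet (position → 25−position): Atbash.
Applying it to vivid: v↔e, i↔r, v↔e, i↔r, d↔w.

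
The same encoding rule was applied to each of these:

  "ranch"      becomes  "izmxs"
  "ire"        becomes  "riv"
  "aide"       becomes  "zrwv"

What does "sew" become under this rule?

hvd

This is the alphabet-reversal cipher (Atbash): a becomes z, b becomes y, etc.
For sew: s↔h, e↔v, w↔d.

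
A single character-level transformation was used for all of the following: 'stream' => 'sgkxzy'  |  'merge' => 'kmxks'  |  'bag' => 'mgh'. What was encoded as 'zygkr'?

The output letters match the input read backwards, each shifted +6: stream reversed is maerts. The word is reversed, then every letter is shifted forward by 6.
Undoing it on zygkr: shift back: z−6=t, y−6=s, g−6=a, k−6=e, r−6=l → tsael; then reverse → least.

least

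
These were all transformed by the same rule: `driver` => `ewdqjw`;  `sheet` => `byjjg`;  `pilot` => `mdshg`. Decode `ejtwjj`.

degree

d(3)→e(4) and r(17)→w(22) fit y≡5x+15 (mod 26); the inverse of 5 mod 26 is 21. Treating letters as 0–25, the rule is x ↦ 5x + 15 (mod 26).
Reversing it on ejtwjj: e(4)→21·(4−15)≡3=d; j(9)→21·(9−15)≡4=e; t(19)→21·(19−15)≡6=g; w(22)→21·(22−15)≡17=r; j(9)→21·(9−15)≡4=e; j(9)→21·(9−15)≡4=e (all mod 26).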